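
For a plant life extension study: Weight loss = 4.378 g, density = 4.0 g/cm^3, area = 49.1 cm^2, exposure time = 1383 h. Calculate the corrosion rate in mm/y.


Apply the mm/y weight-loss relation: CR = 87600 * W / (D * A * T)
Numerator: 87600 * 4.378 = 383512.8
Denominator: 4.0 * 49.1 * 1383 = 271621.2
CR = 383512.8 / 271621.2 = 1.41194 mm/y

1.41194 mm/y


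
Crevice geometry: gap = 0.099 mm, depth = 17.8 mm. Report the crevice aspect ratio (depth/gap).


Aspect ratio = depth / gap
Ratio = 17.8 / 0.099 = 179.8

179.8


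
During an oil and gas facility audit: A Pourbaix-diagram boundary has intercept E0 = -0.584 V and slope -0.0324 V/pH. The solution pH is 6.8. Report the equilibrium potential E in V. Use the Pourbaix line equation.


Apply the Pourbaix line equation: E = E0 + slope*pH
E = -0.584 + (-0.0324)*6.8 = -0.584 + (-0.22032) = -0.80432 V
Rounded to 3 decimal places: E = -0.804 V

-0.804 V


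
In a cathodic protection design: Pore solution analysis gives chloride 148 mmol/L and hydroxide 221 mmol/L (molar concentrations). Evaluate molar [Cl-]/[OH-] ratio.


Threshold parameter = [Cl-] / [OH-] (molar basis; both in mmol/L, so units cancel)
Ratio = 148 / 221 = 0.67

0.67


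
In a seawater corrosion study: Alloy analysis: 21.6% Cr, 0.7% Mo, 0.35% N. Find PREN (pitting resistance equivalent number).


Apply the PREN formula: PREN = Cr + 3.3*Mo + 16*N
PREN = 21.6 + 3.3*0.7 + 16*0.35
PREN = 21.6 + 2.31 + 5.6 = 29.51

29.51


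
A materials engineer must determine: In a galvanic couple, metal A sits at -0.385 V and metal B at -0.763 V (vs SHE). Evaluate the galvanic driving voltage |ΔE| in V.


Driving voltage is the absolute potential difference.
|ΔE| = |-0.385 − (-0.763)| = 0.378 V

0.378 V


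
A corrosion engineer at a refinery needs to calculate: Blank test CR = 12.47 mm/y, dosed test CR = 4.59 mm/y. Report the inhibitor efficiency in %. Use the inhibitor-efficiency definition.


Apply the inhibitor-efficiency definition: IE = (CR_blank − CR_inh)/CR_blank × 100
IE = (12.47 − 4.59) / 12.47 × 100
IE = 7.88 / 12.47 × 100 = 63.2 %

63.2 %


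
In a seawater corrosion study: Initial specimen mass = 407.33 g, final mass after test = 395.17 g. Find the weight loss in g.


Weight loss = initial − final
WL = 407.33 − 395.17 = 12.16 g

12.16 g


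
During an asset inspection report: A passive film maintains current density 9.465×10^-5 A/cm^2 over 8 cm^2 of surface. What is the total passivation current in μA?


I = i_pass * A, then convert A → μA (×10^6)
I = 9.465×10^-5 * 8 * 10^6 = 757.2 μA

757.2 μA


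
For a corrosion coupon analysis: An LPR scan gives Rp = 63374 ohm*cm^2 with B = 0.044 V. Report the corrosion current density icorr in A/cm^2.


Apply the Stern-Geary relation: icorr = B / Rp
icorr = 0.044 / 63374 = 6.943×10^-7 A/cm^2

6.943×10^-7 A/cm^2


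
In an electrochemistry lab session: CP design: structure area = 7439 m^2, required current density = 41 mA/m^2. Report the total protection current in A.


I = area * current density, then convert mA → A (÷1000)
I = 7439 * 41 / 1000 = 305.0 A

305.0 A


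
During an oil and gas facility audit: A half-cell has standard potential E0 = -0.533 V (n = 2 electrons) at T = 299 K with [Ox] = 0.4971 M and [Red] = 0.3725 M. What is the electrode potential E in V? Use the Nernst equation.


Apply the Nernst equation: E = E0 + (RT/nF)*ln([Ox]/[Red])
Step 1: RT/nF = 8.314*299/(2*96485) = 0.01288224 V
Step 2: [Ox]/[Red] = 0.4971/0.3725 = 1.334497
Step 3: ln(1.334497) = 0.288554
Step 4: correction = 0.01288224 * 0.288554 = 0.004 V
E = -0.533 + 0.004 = -0.529 V

-0.529 V


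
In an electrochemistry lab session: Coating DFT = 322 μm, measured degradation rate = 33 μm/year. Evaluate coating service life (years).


Service life = thickness / degradation rate
Life = 322 / 33 = 9.8 years

9.8 years


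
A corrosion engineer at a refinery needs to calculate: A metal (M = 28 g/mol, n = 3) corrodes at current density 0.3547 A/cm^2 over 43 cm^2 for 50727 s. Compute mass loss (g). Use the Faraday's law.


Apply Faraday's law: m = i*A*t*M / (n*F)
Total charge passed Q = i*A*t = 0.3547*43*50727 = 773693.2767 C
m = Q*M/(n*F) = 773693.2767*28/(3*96485) = 74.84207 g

74.84207 g


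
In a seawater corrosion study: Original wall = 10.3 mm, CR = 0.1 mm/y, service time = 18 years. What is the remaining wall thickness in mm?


Remaining wall = original − CR × time
t = 10.3 − 0.1*18 = 10.3 − 1.8 = 8.5 mm

8.5 mm


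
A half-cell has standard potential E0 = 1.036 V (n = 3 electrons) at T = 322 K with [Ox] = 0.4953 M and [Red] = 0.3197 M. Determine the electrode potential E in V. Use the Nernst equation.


Apply the Nernst equation: E = E0 + (RT/nF)*ln([Ox]/[Red])
Step 1: RT/nF = 8.314*322/(3*96485) = 0.00924879 V
Step 2: [Ox]/[Red] = 0.4953/0.3197 = 1.549265
Step 3: ln(1.549265) = 0.437781
Step 4: correction = 0.00924879 * 0.437781 = 0.004 V
E = 1.036 + 0.004 = 1.04 V

1.04 V


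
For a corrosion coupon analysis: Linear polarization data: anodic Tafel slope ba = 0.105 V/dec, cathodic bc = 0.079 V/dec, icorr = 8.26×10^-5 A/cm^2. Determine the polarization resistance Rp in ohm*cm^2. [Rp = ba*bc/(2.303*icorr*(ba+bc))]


Apply the Stern-Geary equation: Rp = ba*bc / (2.303*icorr*(ba+bc))
ba*bc = 0.105*0.079 = 0.008295
ba+bc = 0.184; 2.303*icorr*(ba+bc) = 2.303*8.26×10^-5*0.184 = 3.5001915×10^-5
Rp = 0.008295 / 3.5001915×10^-5 = 236.99 ohm*cm^2

236.99 ohm*cm^2


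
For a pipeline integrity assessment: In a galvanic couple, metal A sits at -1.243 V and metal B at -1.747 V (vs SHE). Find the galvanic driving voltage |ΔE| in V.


Driving voltage is the absolute potential difference.
|ΔE| = |-1.243 − (-1.747)| = 0.504 V

0.504 V


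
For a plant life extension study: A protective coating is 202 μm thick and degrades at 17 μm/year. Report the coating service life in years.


Service life = thickness / degradation rate
Life = 202 / 17 = 11.9 years

11.9 years


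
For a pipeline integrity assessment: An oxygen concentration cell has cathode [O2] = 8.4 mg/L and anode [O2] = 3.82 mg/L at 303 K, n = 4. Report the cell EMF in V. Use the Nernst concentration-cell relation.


Apply the Nernst concentration-cell relation: E = (RT/nF)*ln(C_cathode/C_anode)
RT/nF = 8.314*303/(4*96485) = 0.00652729 V
ln(8.4/3.82) = 0.78798
E = 0.00652729 * 0.78798 = 0.00514 V

0.00514 V


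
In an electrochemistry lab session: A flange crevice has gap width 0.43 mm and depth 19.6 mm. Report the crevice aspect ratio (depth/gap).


Aspect ratio = depth / gap
Ratio = 19.6 / 0.43 = 45.6

45.6


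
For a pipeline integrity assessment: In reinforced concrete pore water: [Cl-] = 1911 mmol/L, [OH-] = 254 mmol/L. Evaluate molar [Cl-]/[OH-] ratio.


Threshold parameter = [Cl-] / [OH-] (molar basis; both in mmol/L, so units cancel)
Ratio = 1911 / 254 = 7.52

7.52


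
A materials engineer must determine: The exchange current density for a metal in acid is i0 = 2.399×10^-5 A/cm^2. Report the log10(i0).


i0 = 2.399×10^-5 A/cm^2
log10(i0) = -4.62

-4.62


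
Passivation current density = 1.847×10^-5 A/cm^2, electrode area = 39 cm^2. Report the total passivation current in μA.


I = i_pass * A, then convert A → μA (×10^6)
I = 1.847×10^-5 * 39 * 10^6 = 720.33 μA

720.33 μA


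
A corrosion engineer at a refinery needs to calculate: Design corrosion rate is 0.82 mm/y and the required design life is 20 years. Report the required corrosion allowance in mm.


Corrosion allowance = CR × design life
CA = 0.82 * 20 = 16.4 mm

16.4 mm


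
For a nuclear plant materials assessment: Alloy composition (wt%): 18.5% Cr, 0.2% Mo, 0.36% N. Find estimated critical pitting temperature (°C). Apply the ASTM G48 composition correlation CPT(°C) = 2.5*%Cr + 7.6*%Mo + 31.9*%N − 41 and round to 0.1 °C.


Apply the ASTM G48 empirical CPT estimate: CPT(°C) = 2.5*%Cr + 7.6*%Mo + 31.9*%N − 41
2.5*18.5 = 46.25; 7.6*0.2 = 1.52; 31.9*0.36 = 11.484
CPT = 46.25 + 1.52 + 11.484 − 41 = 18.254 °C
Rounded to 0.1 °C: CPT ≈ 18.3 °C

18.3 °C


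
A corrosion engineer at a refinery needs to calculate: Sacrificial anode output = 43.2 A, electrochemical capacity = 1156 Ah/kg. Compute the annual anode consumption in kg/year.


Annual consumption = current * hours per year / capacity
Rate = 43.2 * 8760 / 1156 = 327.4 kg/year

327.4 kg/year


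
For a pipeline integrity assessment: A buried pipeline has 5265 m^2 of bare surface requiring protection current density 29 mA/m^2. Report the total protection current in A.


I = area * current density, then convert mA → A (÷1000)
I = 5265 * 29 / 1000 = 152.69 A

152.69 A


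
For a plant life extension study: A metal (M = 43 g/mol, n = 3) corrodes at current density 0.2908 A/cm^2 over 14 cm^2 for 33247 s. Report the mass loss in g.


Apply Faraday's law: m = i*A*t*M / (n*F)
Total charge passed Q = i*A*t = 0.2908*14*33247 = 135355.1864 C
m = Q*M/(n*F) = 135355.1864*43/(3*96485) = 20.1077 g

20.1077 g


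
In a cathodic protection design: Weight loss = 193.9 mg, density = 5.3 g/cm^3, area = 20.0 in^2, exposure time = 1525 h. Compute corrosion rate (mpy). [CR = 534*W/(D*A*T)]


Apply the mpy weight-loss relation: CR = 534 * W / (D * A * T)
Numerator: 534 * 193.9 = 103542.6
Denominator: 5.3 * 20.0 * 1525 = 161650.0
CR = 103542.6 / 161650.0 = 0.6405 mpy

0.6405 mpy


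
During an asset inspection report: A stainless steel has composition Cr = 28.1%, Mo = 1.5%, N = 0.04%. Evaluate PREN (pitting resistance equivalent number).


Apply the PREN formula: PREN = Cr + 3.3*Mo + 16*N
PREN = 28.1 + 3.3*1.5 + 16*0.04
PREN = 28.1 + 4.95 + 0.64 = 33.69

33.69


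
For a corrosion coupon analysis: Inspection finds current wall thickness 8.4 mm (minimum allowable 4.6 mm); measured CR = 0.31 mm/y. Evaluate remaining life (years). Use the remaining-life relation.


Apply the remaining-life relation: RL = (t_current − t_min) / CR
RL = (8.4 − 4.6) / 0.31 = 3.8 / 0.31 = 12.3 years

12.3 years


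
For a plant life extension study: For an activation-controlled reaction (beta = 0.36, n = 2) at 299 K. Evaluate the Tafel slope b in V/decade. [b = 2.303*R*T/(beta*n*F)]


Apply the Tafel slope relation: b = 2.303*R*T/(beta*n*F)
Numerator: 2.303 * 8.314 * 299 = 5725.0
Denominator: 0.36 * 2 * 96485 = 69469.2
b = 5725.0 / 69469.2 = 0.082 V/decade

0.082 V/decade


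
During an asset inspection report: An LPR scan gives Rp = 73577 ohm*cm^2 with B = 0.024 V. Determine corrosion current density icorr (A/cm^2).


Apply the Stern-Geary relation: icorr = B / Rp
icorr = 0.024 / 73577 = 3.262×10^-7 A/cm^2

3.262×10^-7 A/cm^2


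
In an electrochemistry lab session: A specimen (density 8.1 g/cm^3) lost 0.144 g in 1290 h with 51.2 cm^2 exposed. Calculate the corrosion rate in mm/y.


Apply the mm/y weight-loss relation: CR = 87600 * W / (D * A * T)
Numerator: 87600 * 0.144 = 12614.4
Denominator: 8.1 * 51.2 * 1290 = 534988.8
CR = 12614.4 / 534988.8 = 0.02358 mm/y

0.02358 mm/y


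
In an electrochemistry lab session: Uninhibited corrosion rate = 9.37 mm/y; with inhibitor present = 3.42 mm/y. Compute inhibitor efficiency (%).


Apply the inhibitor-efficiency definition: IE = (CR_blank − CR_inh)/CR_blank × 100
IE = (9.37 − 3.42) / 9.37 × 100
IE = 5.95 / 9.37 × 100 = 63.5 %

63.5 %


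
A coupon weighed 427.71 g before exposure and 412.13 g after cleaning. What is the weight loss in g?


Weight loss = initial − final
WL = 427.71 − 412.13 = 15.58 g

15.58 g


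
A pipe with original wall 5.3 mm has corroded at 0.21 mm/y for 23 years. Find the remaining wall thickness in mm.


Remaining wall = original − CR × time
t = 5.3 − 0.21*23 = 5.3 − 4.83 = 0.47 mm

0.47 mm


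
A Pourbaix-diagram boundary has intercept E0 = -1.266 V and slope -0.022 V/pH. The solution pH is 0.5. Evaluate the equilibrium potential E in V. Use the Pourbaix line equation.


Apply the Pourbaix line equation: E = E0 + slope*pH
E = -1.266 + (-0.022)*0.5 = -1.266 + (-0.011) = -1.277 V
Rounded to 3 decimal places: E = -1.277 V

-1.277 V


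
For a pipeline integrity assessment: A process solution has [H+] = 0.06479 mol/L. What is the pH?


pH = −log10[H+]
pH = −log10(0.06479) = 1.19

1.19


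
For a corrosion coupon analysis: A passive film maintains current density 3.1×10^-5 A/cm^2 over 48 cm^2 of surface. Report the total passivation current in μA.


I = i_pass * A, then convert A → μA (×10^6)
I = 3.1×10^-5 * 48 * 10^6 = 1488.0 μA

1488.0 μA


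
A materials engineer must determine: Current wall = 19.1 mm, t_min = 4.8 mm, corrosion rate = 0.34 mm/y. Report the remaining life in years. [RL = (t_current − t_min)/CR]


Apply the remaining-life relation: RL = (t_current − t_min) / CR
RL = (19.1 − 4.8) / 0.34 = 14.3 / 0.34 = 42.1 years

42.1 years


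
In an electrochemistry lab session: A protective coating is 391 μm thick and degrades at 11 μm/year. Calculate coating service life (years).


Service life = thickness / degradation rate
Life = 391 / 11 = 35.5 years

35.5 years


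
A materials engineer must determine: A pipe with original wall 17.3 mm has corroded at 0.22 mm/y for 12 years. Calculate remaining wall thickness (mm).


Remaining wall = original − CR × time
t = 17.3 − 0.22*12 = 17.3 − 2.64 = 14.66 mm

14.66 mm


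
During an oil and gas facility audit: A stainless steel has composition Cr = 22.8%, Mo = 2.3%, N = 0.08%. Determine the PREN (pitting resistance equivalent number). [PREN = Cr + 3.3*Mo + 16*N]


Apply the PREN formula: PREN = Cr + 3.3*Mo + 16*N
PREN = 22.8 + 3.3*2.3 + 16*0.08
PREN = 22.8 + 7.59 + 1.28 = 31.67

31.67


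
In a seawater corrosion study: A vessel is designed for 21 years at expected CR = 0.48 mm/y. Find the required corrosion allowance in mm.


Corrosion allowance = CR × design life
CA = 0.48 * 21 = 10.08 mm

10.08 mm


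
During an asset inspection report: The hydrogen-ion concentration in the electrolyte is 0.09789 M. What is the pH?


pH = −log10[H+]
pH = −log10(0.09789) = 1.01

1.01


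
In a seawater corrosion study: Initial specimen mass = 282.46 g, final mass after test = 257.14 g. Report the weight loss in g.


Weight loss = initial − final
WL = 282.46 − 257.14 = 25.32 g

25.32 g


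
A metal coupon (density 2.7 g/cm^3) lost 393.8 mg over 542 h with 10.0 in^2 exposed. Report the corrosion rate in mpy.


Apply the mpy weight-loss relation: CR = 534 * W / (D * A * T)
Numerator: 534 * 393.8 = 210289.2
Denominator: 2.7 * 10.0 * 542 = 14634.0
CR = 210289.2 / 14634.0 = 14.37 mpy

14.37 mpy


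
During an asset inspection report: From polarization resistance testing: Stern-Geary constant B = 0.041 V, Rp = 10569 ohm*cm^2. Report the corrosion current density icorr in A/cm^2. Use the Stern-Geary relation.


Apply the Stern-Geary relation: icorr = B / Rp
icorr = 0.041 / 10569 = 3.879×10^-6 A/cm^2

3.879×10^-6 A/cm^2


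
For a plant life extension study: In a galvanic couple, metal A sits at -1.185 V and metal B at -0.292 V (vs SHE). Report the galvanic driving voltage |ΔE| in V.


Driving voltage is the absolute potential difference.
|ΔE| = |-1.185 − (-0.292)| = 0.893 V

0.893 V


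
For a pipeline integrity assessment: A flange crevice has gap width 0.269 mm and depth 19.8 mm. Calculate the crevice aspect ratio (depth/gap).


Aspect ratio = depth / gap
Ratio = 19.8 / 0.269 = 73.6

73.6


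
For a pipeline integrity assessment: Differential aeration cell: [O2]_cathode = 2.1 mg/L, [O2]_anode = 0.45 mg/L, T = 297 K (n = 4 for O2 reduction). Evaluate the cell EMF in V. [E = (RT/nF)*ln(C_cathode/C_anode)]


Apply the Nernst concentration-cell relation: E = (RT/nF)*ln(C_cathode/C_anode)
RT/nF = 8.314*297/(4*96485) = 0.00639804 V
ln(2.1/0.45) = 1.54045
E = 0.00639804 * 1.54045 = 0.00986 V

0.00986 V


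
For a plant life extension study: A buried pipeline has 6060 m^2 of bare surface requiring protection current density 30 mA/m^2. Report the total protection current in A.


I = area * current density, then convert mA → A (÷1000)
I = 6060 * 30 / 1000 = 181.8 A

181.8 A


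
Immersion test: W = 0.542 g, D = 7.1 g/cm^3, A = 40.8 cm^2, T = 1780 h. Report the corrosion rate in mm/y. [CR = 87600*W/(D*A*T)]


Apply the mm/y weight-loss relation: CR = 87600 * W / (D * A * T)
Numerator: 87600 * 0.542 = 47479.2
Denominator: 7.1 * 40.8 * 1780 = 515630.4
CR = 47479.2 / 515630.4 = 0.09208 mm/y

0.09208 mm/y


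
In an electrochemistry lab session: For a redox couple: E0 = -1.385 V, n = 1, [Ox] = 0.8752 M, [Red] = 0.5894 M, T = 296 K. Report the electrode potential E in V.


Apply the Nernst equation: E = E0 + (RT/nF)*ln([Ox]/[Red])
Step 1: RT/nF = 8.314*296/(1*96485) = 0.02550598 V
Step 2: [Ox]/[Red] = 0.8752/0.5894 = 1.4849
Step 3: ln(1.4849) = 0.395347
Step 4: correction = 0.02550598 * 0.395347 = 0.01 V
E = -1.385 + 0.01 = -1.375 V

-1.375 V


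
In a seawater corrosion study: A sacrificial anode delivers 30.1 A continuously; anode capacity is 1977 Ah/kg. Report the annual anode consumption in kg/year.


Annual consumption = current * hours per year / capacity
Rate = 30.1 * 8760 / 1977 = 133.4 kg/year

133.4 kg/year


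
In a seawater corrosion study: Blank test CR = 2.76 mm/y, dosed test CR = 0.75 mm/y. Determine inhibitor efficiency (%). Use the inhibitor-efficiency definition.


Apply the inhibitor-efficiency definition: IE = (CR_blank − CR_inh)/CR_blank × 100
IE = (2.76 − 0.75) / 2.76 × 100
IE = 2.01 / 2.76 × 100 = 72.8 %

72.8 %


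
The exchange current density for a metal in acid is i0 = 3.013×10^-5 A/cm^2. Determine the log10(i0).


i0 = 3.013×10^-5 A/cm^2
log10(i0) = -4.521

-4.521


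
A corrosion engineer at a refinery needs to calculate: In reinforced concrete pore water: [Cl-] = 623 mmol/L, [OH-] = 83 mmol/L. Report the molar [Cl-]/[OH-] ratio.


Threshold parameter = [Cl-] / [OH-] (molar basis; both in mmol/L, so units cancel)
Ratio = 623 / 83 = 7.51

7.51


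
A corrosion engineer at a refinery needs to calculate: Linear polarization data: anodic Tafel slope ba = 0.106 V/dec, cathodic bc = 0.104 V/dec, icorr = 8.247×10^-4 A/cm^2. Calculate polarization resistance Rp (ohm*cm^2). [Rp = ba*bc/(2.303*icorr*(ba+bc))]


Apply the Stern-Geary equation: Rp = ba*bc / (2.303*icorr*(ba+bc))
ba*bc = 0.106*0.104 = 0.011024
ba+bc = 0.21; 2.303*icorr*(ba+bc) = 2.303*8.247×10^-4*0.21 = 3.9884966×10^-4
Rp = 0.011024 / 3.9884966×10^-4 = 27.64 ohm*cm^2

27.64 ohm*cm^2


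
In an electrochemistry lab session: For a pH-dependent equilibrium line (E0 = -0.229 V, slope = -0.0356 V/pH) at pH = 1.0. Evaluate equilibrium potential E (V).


Apply the Pourbaix line equation: E = E0 + slope*pH
E = -0.229 + (-0.0356)*1.0 = -0.229 + (-0.0356) = -0.2646 V
Rounded to 4 decimal places: E = -0.2646 V

-0.2646 V


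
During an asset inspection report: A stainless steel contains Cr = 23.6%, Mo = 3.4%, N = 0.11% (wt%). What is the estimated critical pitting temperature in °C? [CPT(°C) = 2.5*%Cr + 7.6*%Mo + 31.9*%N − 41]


Apply the ASTM G48 empirical CPT estimate: CPT(°C) = 2.5*%Cr + 7.6*%Mo + 31.9*%N − 41
2.5*23.6 = 59; 7.6*3.4 = 25.84; 31.9*0.11 = 3.509
CPT = 59 + 25.84 + 3.509 − 41 = 47.349 °C
Rounded to 0.1 °C: CPT ≈ 47.3 °C

47.3 °C


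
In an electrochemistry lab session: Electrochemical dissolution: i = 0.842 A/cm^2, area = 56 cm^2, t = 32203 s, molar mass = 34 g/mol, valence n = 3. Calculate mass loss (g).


Apply Faraday's law: m = i*A*t*M / (n*F)
Total charge passed Q = i*A*t = 0.842*56*32203 = 1518435.856 C
m = Q*M/(n*F) = 1518435.856*34/(3*96485) = 178.3587 g

178.3587 g


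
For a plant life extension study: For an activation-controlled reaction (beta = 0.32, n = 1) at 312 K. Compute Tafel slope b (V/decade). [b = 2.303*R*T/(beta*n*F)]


Apply the Tafel slope relation: b = 2.303*R*T/(beta*n*F)
Numerator: 2.303 * 8.314 * 312 = 5973.91
Denominator: 0.32 * 1 * 96485 = 30875.2
b = 5973.91 / 30875.2 = 0.1935 V/decade

0.1935 V/decade


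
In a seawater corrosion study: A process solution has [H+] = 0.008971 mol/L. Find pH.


pH = −log10[H+]
pH = −log10(0.008971) = 2.05

2.05


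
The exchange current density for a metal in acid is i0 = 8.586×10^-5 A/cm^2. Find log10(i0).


i0 = 8.586×10^-5 A/cm^2
log10(i0) = -4.066

-4.066


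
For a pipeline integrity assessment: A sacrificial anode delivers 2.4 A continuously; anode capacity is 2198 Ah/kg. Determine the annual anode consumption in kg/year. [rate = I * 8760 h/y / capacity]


Annual consumption = current * hours per year / capacity
Rate = 2.4 * 8760 / 2198 = 9.6 kg/year

9.6 kg/year


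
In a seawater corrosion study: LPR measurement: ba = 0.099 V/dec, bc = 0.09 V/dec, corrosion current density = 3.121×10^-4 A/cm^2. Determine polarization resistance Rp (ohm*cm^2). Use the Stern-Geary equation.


Apply the Stern-Geary equation: Rp = ba*bc / (2.303*icorr*(ba+bc))
ba*bc = 0.099*0.09 = 0.00891
ba+bc = 0.189; 2.303*icorr*(ba+bc) = 2.303*3.121×10^-4*0.189 = 1.3584683×10^-4
Rp = 0.00891 / 1.3584683×10^-4 = 65.6 ohm*cm^2

65.6 ohm*cm^2


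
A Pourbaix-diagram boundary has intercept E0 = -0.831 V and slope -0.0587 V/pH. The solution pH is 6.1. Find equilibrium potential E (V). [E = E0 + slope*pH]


Apply the Pourbaix line equation: E = E0 + slope*pH
E = -0.831 + (-0.0587)*6.1 = -0.831 + (-0.35807) = -1.18907 V
Rounded to 4 decimal places: E = -1.1891 V

-1.1891 V


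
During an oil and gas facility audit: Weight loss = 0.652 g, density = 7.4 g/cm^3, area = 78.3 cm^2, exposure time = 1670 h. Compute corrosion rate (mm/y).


Apply the mm/y weight-loss relation: CR = 87600 * W / (D * A * T)
Numerator: 87600 * 0.652 = 57115.2
Denominator: 7.4 * 78.3 * 1670 = 967631.4
CR = 57115.2 / 967631.4 = 0.059 mm/y

0.059 mm/y


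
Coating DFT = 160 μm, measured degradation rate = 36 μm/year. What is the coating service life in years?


Service life = thickness / degradation rate
Life = 160 / 36 = 4.4 years

4.4 years


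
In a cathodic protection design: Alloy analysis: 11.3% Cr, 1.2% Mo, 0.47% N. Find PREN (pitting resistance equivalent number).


Apply the PREN formula: PREN = Cr + 3.3*Mo + 16*N
PREN = 11.3 + 3.3*1.2 + 16*0.47
PREN = 11.3 + 3.96 + 7.52 = 22.78

22.78


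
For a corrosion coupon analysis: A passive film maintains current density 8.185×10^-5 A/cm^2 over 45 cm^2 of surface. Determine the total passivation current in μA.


I = i_pass * A, then convert A → μA (×10^6)
I = 8.185×10^-5 * 45 * 10^6 = 3683.25 μA

3683.25 μA


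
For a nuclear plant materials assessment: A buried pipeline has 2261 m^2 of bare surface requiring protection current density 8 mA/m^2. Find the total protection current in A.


I = area * current density, then convert mA → A (÷1000)
I = 2261 * 8 / 1000 = 18.09 A

18.09 A


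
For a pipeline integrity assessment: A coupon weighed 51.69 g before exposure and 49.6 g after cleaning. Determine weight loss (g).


Weight loss = initial − final
WL = 51.69 − 49.6 = 2.09 g

2.09 g


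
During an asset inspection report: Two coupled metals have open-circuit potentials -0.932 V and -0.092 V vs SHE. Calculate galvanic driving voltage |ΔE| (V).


Driving voltage is the absolute potential difference.
|ΔE| = |-0.932 − (-0.092)| = 0.84 V

0.84 V


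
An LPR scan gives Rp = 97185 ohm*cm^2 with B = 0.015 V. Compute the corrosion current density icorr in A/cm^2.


Apply the Stern-Geary relation: icorr = B / Rp
icorr = 0.015 / 97185 = 1.543×10^-7 A/cm^2

1.543×10^-7 A/cm^2


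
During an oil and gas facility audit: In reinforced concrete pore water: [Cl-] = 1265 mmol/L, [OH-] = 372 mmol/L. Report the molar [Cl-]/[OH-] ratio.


Threshold parameter = [Cl-] / [OH-] (molar basis; both in mmol/L, so units cancel)
Ratio = 1265 / 372 = 3.4

3.4


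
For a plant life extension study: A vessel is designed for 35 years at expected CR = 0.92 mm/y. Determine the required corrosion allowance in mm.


Corrosion allowance = CR × design life
CA = 0.92 * 35 = 32.2 mm

32.2 mm


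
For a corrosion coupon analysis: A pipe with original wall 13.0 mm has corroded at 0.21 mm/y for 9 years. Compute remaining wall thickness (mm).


Remaining wall = original − CR × time
t = 13.0 − 0.21*9 = 13.0 − 1.89 = 11.11 mm

11.11 mm


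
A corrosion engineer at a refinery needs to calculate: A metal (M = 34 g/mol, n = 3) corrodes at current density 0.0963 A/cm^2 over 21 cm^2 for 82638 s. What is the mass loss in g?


Apply Faraday's law: m = i*A*t*M / (n*F)
Total charge passed Q = i*A*t = 0.0963*21*82638 = 167118.8274 C
m = Q*M/(n*F) = 167118.8274*34/(3*96485) = 19.63 g

19.63 g


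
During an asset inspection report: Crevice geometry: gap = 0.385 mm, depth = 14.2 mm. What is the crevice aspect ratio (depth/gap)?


Aspect ratio = depth / gap
Ratio = 14.2 / 0.385 = 36.9

36.9


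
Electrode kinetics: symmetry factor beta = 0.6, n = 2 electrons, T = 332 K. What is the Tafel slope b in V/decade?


Apply the Tafel slope relation: b = 2.303*R*T/(beta*n*F)
Numerator: 2.303 * 8.314 * 332 = 6356.85
Denominator: 0.6 * 2 * 96485 = 115782.0
b = 6356.85 / 115782.0 = 0.055 V/decade

0.055 V/decade


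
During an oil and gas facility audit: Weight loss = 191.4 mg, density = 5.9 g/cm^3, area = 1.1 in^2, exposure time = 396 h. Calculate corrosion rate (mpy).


Apply the mpy weight-loss relation: CR = 534 * W / (D * A * T)
Numerator: 534 * 191.4 = 102207.6
Denominator: 5.9 * 1.1 * 396 = 2570.04
CR = 102207.6 / 2570.04 = 39.7689 mpy

39.7689 mpy


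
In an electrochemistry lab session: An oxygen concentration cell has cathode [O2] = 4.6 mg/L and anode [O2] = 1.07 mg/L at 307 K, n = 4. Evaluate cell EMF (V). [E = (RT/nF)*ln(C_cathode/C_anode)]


Apply the Nernst concentration-cell relation: E = (RT/nF)*ln(C_cathode/C_anode)
RT/nF = 8.314*307/(4*96485) = 0.00661346 V
ln(4.6/1.07) = 1.4584
E = 0.00661346 * 1.4584 = 0.00965 V

0.00965 V


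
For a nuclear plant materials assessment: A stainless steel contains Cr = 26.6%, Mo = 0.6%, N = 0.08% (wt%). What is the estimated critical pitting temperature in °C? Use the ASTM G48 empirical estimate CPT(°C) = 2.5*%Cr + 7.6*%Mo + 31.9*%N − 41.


Apply the ASTM G48 empirical CPT estimate: CPT(°C) = 2.5*%Cr + 7.6*%Mo + 31.9*%N − 41
2.5*26.6 = 66.5; 7.6*0.6 = 4.56; 31.9*0.08 = 2.552
CPT = 66.5 + 4.56 + 2.552 − 41 = 32.612 °C
Rounded to 0.1 °C: CPT ≈ 32.6 °C

32.6 °C


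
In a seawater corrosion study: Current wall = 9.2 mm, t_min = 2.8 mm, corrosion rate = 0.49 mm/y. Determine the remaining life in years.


Apply the remaining-life relation: RL = (t_current − t_min) / CR
RL = (9.2 − 2.8) / 0.49 = 6.4 / 0.49 = 13.1 years

13.1 years


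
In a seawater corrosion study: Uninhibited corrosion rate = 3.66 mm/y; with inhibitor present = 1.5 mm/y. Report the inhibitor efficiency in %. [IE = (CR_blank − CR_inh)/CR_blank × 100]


Apply the inhibitor-efficiency definition: IE = (CR_blank − CR_inh)/CR_blank × 100
IE = (3.66 − 1.5) / 3.66 × 100
IE = 2.16 / 3.66 × 100 = 59.0 %

59.0 %


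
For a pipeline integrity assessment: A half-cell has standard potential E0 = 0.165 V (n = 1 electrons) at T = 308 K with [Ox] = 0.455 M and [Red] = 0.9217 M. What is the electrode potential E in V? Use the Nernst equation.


Apply the Nernst equation: E = E0 + (RT/nF)*ln([Ox]/[Red])
Step 1: RT/nF = 8.314*308/(1*96485) = 0.02654 V
Step 2: [Ox]/[Red] = 0.455/0.9217 = 0.493653
Step 3: ln(0.493653) = -0.705922
Step 4: correction = 0.02654 * -0.705922 = -0.0187 V
E = 0.165 + -0.0187 = 0.1463 V

0.1463 V


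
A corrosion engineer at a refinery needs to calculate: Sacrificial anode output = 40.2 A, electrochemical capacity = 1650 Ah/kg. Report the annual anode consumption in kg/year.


Annual consumption = current * hours per year / capacity
Rate = 40.2 * 8760 / 1650 = 213.4 kg/year

213.4 kg/year


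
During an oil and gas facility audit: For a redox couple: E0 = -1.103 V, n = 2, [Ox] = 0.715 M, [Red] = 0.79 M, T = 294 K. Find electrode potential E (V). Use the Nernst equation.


Apply the Nernst equation: E = E0 + (RT/nF)*ln([Ox]/[Red])
Step 1: RT/nF = 8.314*294/(2*96485) = 0.01266682 V
Step 2: [Ox]/[Red] = 0.715/0.79 = 0.905063
Step 3: ln(0.905063) = -0.099751
Step 4: correction = 0.01266682 * -0.099751 = -0.0013 V
E = -1.103 + -0.0013 = -1.1043 V

-1.1043 V


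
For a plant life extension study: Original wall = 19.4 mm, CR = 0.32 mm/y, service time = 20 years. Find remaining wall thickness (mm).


Remaining wall = original − CR × time
t = 19.4 − 0.32*20 = 19.4 − 6.4 = 13.0 mm

13.0 mm


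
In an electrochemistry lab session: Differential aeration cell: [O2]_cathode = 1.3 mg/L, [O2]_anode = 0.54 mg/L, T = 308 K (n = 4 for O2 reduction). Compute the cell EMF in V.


Apply the Nernst concentration-cell relation: E = (RT/nF)*ln(C_cathode/C_anode)
RT/nF = 8.314*308/(4*96485) = 0.006635 V
ln(1.3/0.54) = 0.87855
E = 0.006635 * 0.87855 = 0.00583 V

0.00583 V


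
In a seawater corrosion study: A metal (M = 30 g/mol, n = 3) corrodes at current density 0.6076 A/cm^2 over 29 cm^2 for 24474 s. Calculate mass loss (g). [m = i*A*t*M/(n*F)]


Apply Faraday's law: m = i*A*t*M / (n*F)
Total charge passed Q = i*A*t = 0.6076*29*24474 = 431241.6696 C
m = Q*M/(n*F) = 431241.6696*30/(3*96485) = 44.6952 g

44.6952 g


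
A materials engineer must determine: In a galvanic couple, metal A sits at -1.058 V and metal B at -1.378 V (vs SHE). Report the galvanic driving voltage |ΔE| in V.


Driving voltage is the absolute potential difference.
|ΔE| = |-1.058 − (-1.378)| = 0.32 V

0.32 V


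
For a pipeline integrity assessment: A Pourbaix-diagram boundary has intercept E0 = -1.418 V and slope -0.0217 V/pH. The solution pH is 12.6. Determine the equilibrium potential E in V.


Apply the Pourbaix line equation: E = E0 + slope*pH
E = -1.418 + (-0.0217)*12.6 = -1.418 + (-0.27342) = -1.69142 V
Rounded to 3 decimal places: E = -1.691 V

-1.691 V


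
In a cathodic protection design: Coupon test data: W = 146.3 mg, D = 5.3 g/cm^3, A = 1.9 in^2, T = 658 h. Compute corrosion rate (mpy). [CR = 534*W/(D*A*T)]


Apply the mpy weight-loss relation: CR = 534 * W / (D * A * T)
Numerator: 534 * 146.3 = 78124.2
Denominator: 5.3 * 1.9 * 658 = 6626.06
CR = 78124.2 / 6626.06 = 11.79045 mpy

11.79045 mpy


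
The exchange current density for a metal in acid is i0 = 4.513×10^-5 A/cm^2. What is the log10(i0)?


i0 = 4.513×10^-5 A/cm^2
log10(i0) = -4.346

-4.346


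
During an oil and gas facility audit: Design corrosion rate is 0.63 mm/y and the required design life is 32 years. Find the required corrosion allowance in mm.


Corrosion allowance = CR × design life
CA = 0.63 * 32 = 20.16 mm

20.16 mm


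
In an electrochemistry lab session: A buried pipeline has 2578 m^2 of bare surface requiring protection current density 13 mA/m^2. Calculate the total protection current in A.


I = area * current density, then convert mA → A (÷1000)
I = 2578 * 13 / 1000 = 33.51 A

33.51 A


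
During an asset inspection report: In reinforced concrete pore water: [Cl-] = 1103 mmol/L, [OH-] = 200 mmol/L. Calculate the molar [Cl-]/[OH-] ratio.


Threshold parameter = [Cl-] / [OH-] (molar basis; both in mmol/L, so units cancel)
Ratio = 1103 / 200 = 5.52

5.52


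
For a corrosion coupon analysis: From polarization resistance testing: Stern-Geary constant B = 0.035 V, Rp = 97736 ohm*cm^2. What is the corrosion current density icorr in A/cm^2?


Apply the Stern-Geary relation: icorr = B / Rp
icorr = 0.035 / 97736 = 3.581×10^-7 A/cm^2

3.581×10^-7 A/cm^2


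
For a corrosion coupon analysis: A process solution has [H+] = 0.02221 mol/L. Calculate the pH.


pH = −log10[H+]
pH = −log10(0.02221) = 1.65

1.65


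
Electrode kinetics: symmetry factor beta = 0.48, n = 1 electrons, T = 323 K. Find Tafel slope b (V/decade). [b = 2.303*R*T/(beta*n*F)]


Apply the Tafel slope relation: b = 2.303*R*T/(beta*n*F)
Numerator: 2.303 * 8.314 * 323 = 6184.53
Denominator: 0.48 * 1 * 96485 = 46312.8
b = 6184.53 / 46312.8 = 0.1335 V/decade

0.1335 V/decade


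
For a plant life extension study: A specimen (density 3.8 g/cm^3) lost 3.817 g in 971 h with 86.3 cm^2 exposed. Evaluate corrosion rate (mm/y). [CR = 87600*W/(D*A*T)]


Apply the mm/y weight-loss relation: CR = 87600 * W / (D * A * T)
Numerator: 87600 * 3.817 = 334369.2
Denominator: 3.8 * 86.3 * 971 = 318429.74
CR = 334369.2 / 318429.74 = 1.05006 mm/y

1.05006 mm/y


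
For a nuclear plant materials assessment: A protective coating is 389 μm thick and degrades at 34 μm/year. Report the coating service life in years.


Service life = thickness / degradation rate
Life = 389 / 34 = 11.4 years

11.4 years


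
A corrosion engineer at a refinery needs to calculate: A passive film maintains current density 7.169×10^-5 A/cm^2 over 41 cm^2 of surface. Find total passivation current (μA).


I = i_pass * A, then convert A → μA (×10^6)
I = 7.169×10^-5 * 41 * 10^6 = 2939.29 μA

2939.29 μA


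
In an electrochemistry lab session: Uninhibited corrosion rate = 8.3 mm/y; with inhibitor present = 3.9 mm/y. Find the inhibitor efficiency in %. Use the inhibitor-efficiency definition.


Apply the inhibitor-efficiency definition: IE = (CR_blank − CR_inh)/CR_blank × 100
IE = (8.3 − 3.9) / 8.3 × 100
IE = 4.4 / 8.3 × 100 = 53.0 %

53.0 %


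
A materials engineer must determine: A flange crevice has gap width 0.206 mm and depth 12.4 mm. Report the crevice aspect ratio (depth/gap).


Aspect ratio = depth / gap
Ratio = 12.4 / 0.206 = 60.2

60.2


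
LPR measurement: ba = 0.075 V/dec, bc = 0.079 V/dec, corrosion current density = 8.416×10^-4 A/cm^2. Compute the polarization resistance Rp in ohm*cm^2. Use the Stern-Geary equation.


Apply the Stern-Geary equation: Rp = ba*bc / (2.303*icorr*(ba+bc))
ba*bc = 0.075*0.079 = 0.005925
ba+bc = 0.154; 2.303*icorr*(ba+bc) = 2.303*8.416×10^-4*0.154 = 2.9848354×10^-4
Rp = 0.005925 / 2.9848354×10^-4 = 19.9 ohm*cm^2

19.9 ohm*cm^2


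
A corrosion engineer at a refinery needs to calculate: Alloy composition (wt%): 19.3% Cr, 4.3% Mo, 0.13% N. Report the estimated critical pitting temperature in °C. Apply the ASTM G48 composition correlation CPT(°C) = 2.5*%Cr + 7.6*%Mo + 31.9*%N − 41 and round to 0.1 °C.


Apply the ASTM G48 empirical CPT estimate: CPT(°C) = 2.5*%Cr + 7.6*%Mo + 31.9*%N − 41
2.5*19.3 = 48.25; 7.6*4.3 = 32.68; 31.9*0.13 = 4.147
CPT = 48.25 + 32.68 + 4.147 − 41 = 44.077 °C
Rounded to 0.1 °C: CPT ≈ 44.1 °C

44.1 °C


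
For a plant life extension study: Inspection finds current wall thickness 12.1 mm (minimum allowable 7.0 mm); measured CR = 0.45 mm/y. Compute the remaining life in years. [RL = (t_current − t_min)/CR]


Apply the remaining-life relation: RL = (t_current − t_min) / CR
RL = (12.1 − 7.0) / 0.45 = 5.1 / 0.45 = 11.3 years

11.3 years


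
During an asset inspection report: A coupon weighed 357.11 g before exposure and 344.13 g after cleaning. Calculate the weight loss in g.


Weight loss = initial − final
WL = 357.11 − 344.13 = 12.98 g

12.98 g


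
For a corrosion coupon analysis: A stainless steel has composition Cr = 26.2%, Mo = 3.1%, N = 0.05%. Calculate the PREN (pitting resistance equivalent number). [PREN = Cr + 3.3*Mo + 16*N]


Apply the PREN formula: PREN = Cr + 3.3*Mo + 16*N
PREN = 26.2 + 3.3*3.1 + 16*0.05
PREN = 26.2 + 10.23 + 0.8 = 37.23

37.23


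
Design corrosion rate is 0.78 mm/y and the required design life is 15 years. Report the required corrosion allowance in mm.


Corrosion allowance = CR × design life
CA = 0.78 * 15 = 11.7 mm

11.7 mm


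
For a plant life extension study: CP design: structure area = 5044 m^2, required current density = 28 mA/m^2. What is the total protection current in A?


I = area * current density, then convert mA → A (÷1000)
I = 5044 * 28 / 1000 = 141.23 A

141.23 A


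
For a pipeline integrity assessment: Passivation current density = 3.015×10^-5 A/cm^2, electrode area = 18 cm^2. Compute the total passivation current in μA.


I = i_pass * A, then convert A → μA (×10^6)
I = 3.015×10^-5 * 18 * 10^6 = 542.7 μA

542.7 μA


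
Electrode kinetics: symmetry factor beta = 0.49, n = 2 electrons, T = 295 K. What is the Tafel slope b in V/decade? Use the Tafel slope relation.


Apply the Tafel slope relation: b = 2.303*R*T/(beta*n*F)
Numerator: 2.303 * 8.314 * 295 = 5648.41
Denominator: 0.49 * 2 * 96485 = 94555.3
b = 5648.41 / 94555.3 = 0.06 V/decade

0.06 V/decade


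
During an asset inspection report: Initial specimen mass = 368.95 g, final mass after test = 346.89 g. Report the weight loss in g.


Weight loss = initial − final
WL = 368.95 − 346.89 = 22.06 g

22.06 g


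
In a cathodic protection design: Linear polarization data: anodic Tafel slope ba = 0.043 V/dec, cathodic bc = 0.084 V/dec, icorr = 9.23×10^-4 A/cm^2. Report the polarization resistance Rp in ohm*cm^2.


Apply the Stern-Geary equation: Rp = ba*bc / (2.303*icorr*(ba+bc))
ba*bc = 0.043*0.084 = 0.003612
ba+bc = 0.127; 2.303*icorr*(ba+bc) = 2.303*9.23×10^-4*0.127 = 2.6995996×10^-4
Rp = 0.003612 / 2.6995996×10^-4 = 13.38 ohm*cm^2

13.38 ohm*cm^2


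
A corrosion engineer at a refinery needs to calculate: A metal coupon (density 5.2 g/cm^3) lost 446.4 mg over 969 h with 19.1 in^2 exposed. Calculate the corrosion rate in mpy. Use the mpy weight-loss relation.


Apply the mpy weight-loss relation: CR = 534 * W / (D * A * T)
Numerator: 534 * 446.4 = 238377.6
Denominator: 5.2 * 19.1 * 969 = 96241.08
CR = 238377.6 / 96241.08 = 2.47688 mpy

2.47688 mpy


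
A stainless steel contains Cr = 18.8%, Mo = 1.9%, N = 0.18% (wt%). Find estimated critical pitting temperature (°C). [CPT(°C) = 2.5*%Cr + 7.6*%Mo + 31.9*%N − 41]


Apply the ASTM G48 empirical CPT estimate: CPT(°C) = 2.5*%Cr + 7.6*%Mo + 31.9*%N − 41
2.5*18.8 = 47; 7.6*1.9 = 14.44; 31.9*0.18 = 5.742
CPT = 47 + 14.44 + 5.742 − 41 = 26.182 °C
Rounded to 0.1 °C: CPT ≈ 26.2 °C

26.2 °C


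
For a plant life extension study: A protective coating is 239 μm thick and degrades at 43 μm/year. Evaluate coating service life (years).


Service life = thickness / degradation rate
Life = 239 / 43 = 5.6 years

5.6 years


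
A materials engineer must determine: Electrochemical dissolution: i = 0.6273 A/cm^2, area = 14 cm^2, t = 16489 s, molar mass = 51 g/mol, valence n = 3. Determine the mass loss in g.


Apply Faraday's law: m = i*A*t*M / (n*F)
Total charge passed Q = i*A*t = 0.6273*14*16489 = 144809.6958 C
m = Q*M/(n*F) = 144809.6958*51/(3*96485) = 25.514 g

25.514 g


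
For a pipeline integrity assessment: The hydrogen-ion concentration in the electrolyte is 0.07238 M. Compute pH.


pH = −log10[H+]
pH = −log10(0.07238) = 1.14

1.14


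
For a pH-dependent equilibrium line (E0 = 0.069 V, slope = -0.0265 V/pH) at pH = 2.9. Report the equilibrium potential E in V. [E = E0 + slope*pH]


Apply the Pourbaix line equation: E = E0 + slope*pH
E = 0.069 + (-0.0265)*2.9 = 0.069 + (-0.07685) = -0.00785 V
Rounded to 3 decimal places: E = -0.008 V

-0.008 V


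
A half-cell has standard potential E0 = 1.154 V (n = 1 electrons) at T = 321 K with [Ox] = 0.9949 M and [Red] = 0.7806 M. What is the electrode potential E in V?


Apply the Nernst equation: E = E0 + (RT/nF)*ln([Ox]/[Red])
Step 1: RT/nF = 8.314*321/(1*96485) = 0.0276602 V
Step 2: [Ox]/[Red] = 0.9949/0.7806 = 1.274532
Step 3: ln(1.274532) = 0.242579
Step 4: correction = 0.0276602 * 0.242579 = 0.0067 V
E = 1.154 + 0.0067 = 1.1607 V

1.1607 V


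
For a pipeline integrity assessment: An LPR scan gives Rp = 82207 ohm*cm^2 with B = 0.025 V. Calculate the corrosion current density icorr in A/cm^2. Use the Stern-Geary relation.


Apply the Stern-Geary relation: icorr = B / Rp
icorr = 0.025 / 82207 = 3.041×10^-7 A/cm^2

3.041×10^-7 A/cm^2
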